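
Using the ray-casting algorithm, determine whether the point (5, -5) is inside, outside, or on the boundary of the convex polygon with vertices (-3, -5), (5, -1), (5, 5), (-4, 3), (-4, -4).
The point (5, -5) lies strictly outside the polygon

Cast a horizontal ray to the right from the query point and count how many polygon edges it crosses (each edge strictly once or zero times, handled with the usual half-open convention). 
Parity of crossings → even ⇒ outside.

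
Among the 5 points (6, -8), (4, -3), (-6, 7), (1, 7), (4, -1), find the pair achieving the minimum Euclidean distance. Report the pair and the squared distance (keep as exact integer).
Pair = ((4, -3), (4, -1)); squared distance = 4

Compute all C(5, 2) = 10 pairwise squared distances (x_i − x_j)² + (y_i − y_j)². The minimum is 4, attained by the pair ((4, -3), (4, -1)).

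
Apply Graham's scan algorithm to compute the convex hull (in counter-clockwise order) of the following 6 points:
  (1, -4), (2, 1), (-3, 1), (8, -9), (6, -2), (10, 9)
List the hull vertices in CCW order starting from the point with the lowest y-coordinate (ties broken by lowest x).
Hull (CCW) = [(8, -9), (10, 9), (-3, 1), (1, -4)]

Graham scan procedure:
  1. Find the pivot p₀ = point with lowest y (tie → lowest x): (8, -9).
  2. Sort the remaining points by polar angle around p₀.
  3. Walk through sorted points, maintaining a stack; pop the top while the last three entries make a non-left turn (cross product ≤ 0).
  4. Final stack is the convex hull in CCW order: (8, -9), (10, 9), (-3, 1), (1, -4).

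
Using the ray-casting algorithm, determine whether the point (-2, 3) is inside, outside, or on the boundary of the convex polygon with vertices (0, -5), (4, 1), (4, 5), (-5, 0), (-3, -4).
The point (-2, 3) lies strictly outside the polygon

Cast a horizontal ray to the right from the query point and count how many polygon edges it crosses (each edge strictly once or zero times, handled with the usual half-open convention). 
Parity of crossings → even ⇒ outside.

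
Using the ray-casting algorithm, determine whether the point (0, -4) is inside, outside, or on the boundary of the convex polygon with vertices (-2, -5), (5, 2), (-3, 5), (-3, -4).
The point (0, -4) lies strictly outside the polygon

Cast a horizontal ray to the right from the query point and count how many polygon edges it crosses (each edge strictly once or zero times, handled with the usual half-open convention). 
Parity of crossings → even ⇒ outside.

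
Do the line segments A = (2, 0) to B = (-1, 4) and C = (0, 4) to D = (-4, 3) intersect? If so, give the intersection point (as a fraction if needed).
Yes; intersection at (-16/19, 72/19) (t = 18/19 on AB, s = 4/19 on CD)

Parametrize AB as A + t(B − A) = (2 + -3 t, 0 + 4 t) and CD as C + s(D − C) = (0 + -4 s, 4 + -1 s). Solve the linear system for (t, s). Determinant = -19 ≠ 0, so a unique intersection of the containing lines exists. Solution: t = 18/19, s = 4/19 — both in [0, 1], so the segments cross. Intersection point: (-16/19, 72/19).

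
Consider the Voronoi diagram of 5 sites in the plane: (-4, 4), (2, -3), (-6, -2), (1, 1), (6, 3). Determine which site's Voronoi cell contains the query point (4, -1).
Nearest site = (2, -3)

The Voronoi cell of site s contains exactly those query points closer to s than to any other site. Compute squared distances from q = (4, -1) to each site:
  (2 − 4)² + (-3 − -1)² = 8
  (1 − 4)² + (1 − -1)² = 13
  (6 − 4)² + (3 − -1)² = 20
  (-4 − 4)² + (4 − -1)² = 89
  (-6 − 4)² + (-2 − -1)² = 101
Minimum is attained by (2, -3), so q lies in its Voronoi cell.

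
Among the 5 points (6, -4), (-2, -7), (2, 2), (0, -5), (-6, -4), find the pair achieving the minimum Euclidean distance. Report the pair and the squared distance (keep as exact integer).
Pair = ((-2, -7), (0, -5)); squared distance = 8

Compute all C(5, 2) = 10 pairwise squared distances (x_i − x_j)² + (y_i − y_j)². The minimum is 8, attained by the pair ((-2, -7), (0, -5)).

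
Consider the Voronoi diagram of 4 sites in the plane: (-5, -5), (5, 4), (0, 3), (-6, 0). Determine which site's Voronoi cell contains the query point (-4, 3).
Nearest site = (-6, 0)

The Voronoi cell of site s contains exactly those query points closer to s than to any other site. Compute squared distances from q = (-4, 3) to each site:
  (-6 − -4)² + (0 − 3)² = 13
  (0 − -4)² + (3 − 3)² = 16
  (-5 − -4)² + (-5 − 3)² = 65
  (5 − -4)² + (4 − 3)² = 82
Minimum is attained by (-6, 0), so q lies in its Voronoi cell.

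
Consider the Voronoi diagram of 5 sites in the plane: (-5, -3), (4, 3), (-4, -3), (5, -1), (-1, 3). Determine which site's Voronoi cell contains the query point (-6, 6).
Nearest site = (-1, 3)

The Voronoi cell of site s contains exactly those query points closer to s than to any other site. Compute squared distances from q = (-6, 6) to each site:
  (-1 − -6)² + (3 − 6)² = 34
  (-5 − -6)² + (-3 − 6)² = 82
  (-4 − -6)² + (-3 − 6)² = 85
  (4 − -6)² + (3 − 6)² = 109
  (5 − -6)² + (-1 − 6)² = 170
Minimum is attained by (-1, 3), so q lies in its Voronoi cell.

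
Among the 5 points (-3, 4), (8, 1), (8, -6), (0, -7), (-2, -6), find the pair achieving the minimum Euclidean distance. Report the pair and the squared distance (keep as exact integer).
Pair = ((0, -7), (-2, -6)); squared distance = 5

Compute all C(5, 2) = 10 pairwise squared distances (x_i − x_j)² + (y_i − y_j)². The minimum is 5, attained by the pair ((0, -7), (-2, -6)).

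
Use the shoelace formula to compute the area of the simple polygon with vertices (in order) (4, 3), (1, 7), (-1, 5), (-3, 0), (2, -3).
Area = 79/2

Shoelace formula: Area = (1/2) |Σ_i (x_i · y_{i+1} − x_{i+1} · y_i)| (indices mod n). Compute each cross term:
  (4)(7) − (1)(3) = 25
  (1)(5) − (-1)(7) = 12
  (-1)(0) − (-3)(5) = 15
  (-3)(-3) − (2)(0) = 9
  (2)(3) − (4)(-3) = 18
Sum = 79, so (signed) Area = 79/2 = 79/2, |Area| = 79/2.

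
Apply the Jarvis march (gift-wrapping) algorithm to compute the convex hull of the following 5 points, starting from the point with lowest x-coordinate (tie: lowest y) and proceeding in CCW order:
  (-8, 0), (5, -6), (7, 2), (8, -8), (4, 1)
Hull (CCW) = [(-8, 0), (8, -8), (7, 2)]

Jarvis march: at each step, from the current hull vertex p, select the next vertex q as the point such that every other point lies strictly to the left of (or on) the directed line p → q. (Equivalently: for every other point r, the cross product (q − p) × (r − p) ≥ 0.)
Starting point (lowest x, tie lowest y): (-8, 0). Wrap until returning to start. Resulting hull: (-8, 0), (8, -8), (7, 2).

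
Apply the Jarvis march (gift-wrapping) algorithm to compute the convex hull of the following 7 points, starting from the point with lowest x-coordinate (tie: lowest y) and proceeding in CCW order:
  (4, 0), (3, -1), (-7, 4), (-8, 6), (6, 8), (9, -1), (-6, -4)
Hull (CCW) = [(-8, 6), (-6, -4), (9, -1), (6, 8)]

Jarvis march: at each step, from the current hull vertex p, select the next vertex q as the point such that every other point lies strictly to the left of (or on) the directed line p → q. (Equivalently: for every other point r, the cross product (q − p) × (r − p) ≥ 0.)
Starting point (lowest x, tie lowest y): (-8, 6). Wrap until returning to start. Resulting hull: (-8, 6), (-6, -4), (9, -1), (6, 8).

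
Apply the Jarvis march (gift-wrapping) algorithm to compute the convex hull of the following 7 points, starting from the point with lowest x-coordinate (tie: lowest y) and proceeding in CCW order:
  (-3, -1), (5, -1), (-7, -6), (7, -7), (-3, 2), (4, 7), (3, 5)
Hull (CCW) = [(-7, -6), (7, -7), (4, 7), (-3, 2)]

Jarvis march: at each step, from the current hull vertex p, select the next vertex q as the point such that every other point lies strictly to the left of (or on) the directed line p → q. (Equivalently: for every other point r, the cross product (q − p) × (r − p) ≥ 0.)
Starting point (lowest x, tie lowest y): (-7, -6). Wrap until returning to start. Resulting hull: (-7, -6), (7, -7), (4, 7), (-3, 2).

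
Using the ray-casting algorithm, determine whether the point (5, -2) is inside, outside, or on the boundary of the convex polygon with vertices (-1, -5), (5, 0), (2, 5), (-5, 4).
The point (5, -2) lies strictly outside the polygon

Cast a horizontal ray to the right from the query point and count how many polygon edges it crosses (each edge strictly once or zero times, handled with the usual half-open convention). 
Parity of crossings → even ⇒ outside.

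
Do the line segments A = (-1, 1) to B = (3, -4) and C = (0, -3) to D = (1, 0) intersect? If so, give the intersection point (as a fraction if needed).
Yes; intersection at (11/17, -18/17) (t = 7/17 on AB, s = 11/17 on CD)

Parametrize AB as A + t(B − A) = (-1 + 4 t, 1 + -5 t) and CD as C + s(D − C) = (0 + 1 s, -3 + 3 s). Solve the linear system for (t, s). Determinant = -17 ≠ 0, so a unique intersection of the containing lines exists. Solution: t = 7/17, s = 11/17 — both in [0, 1], so the segments cross. Intersection point: (11/17, -18/17).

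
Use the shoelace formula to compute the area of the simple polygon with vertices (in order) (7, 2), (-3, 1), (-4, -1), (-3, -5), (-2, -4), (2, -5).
Area = 48

Shoelace formula: Area = (1/2) |Σ_i (x_i · y_{i+1} − x_{i+1} · y_i)| (indices mod n). Compute each cross term:
  (7)(1) − (-3)(2) = 13
  (-3)(-1) − (-4)(1) = 7
  (-4)(-5) − (-3)(-1) = 17
  (-3)(-4) − (-2)(-5) = 2
  (-2)(-5) − (2)(-4) = 18
  (2)(2) − (7)(-5) = 39
Sum = 96, so (signed) Area = 96/2 = 48, |Area| = 48.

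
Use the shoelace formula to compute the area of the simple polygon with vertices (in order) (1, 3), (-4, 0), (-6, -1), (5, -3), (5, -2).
Area = 61/2

Shoelace formula: Area = (1/2) |Σ_i (x_i · y_{i+1} − x_{i+1} · y_i)| (indices mod n). Compute each cross term:
  (1)(0) − (-4)(3) = 12
  (-4)(-1) − (-6)(0) = 4
  (-6)(-3) − (5)(-1) = 23
  (5)(-2) − (5)(-3) = 5
  (5)(3) − (1)(-2) = 17
Sum = 61, so (signed) Area = 61/2 = 61/2, |Area| = 61/2.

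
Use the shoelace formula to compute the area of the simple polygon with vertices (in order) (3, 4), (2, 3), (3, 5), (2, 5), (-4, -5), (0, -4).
Area = 45/2

Shoelace formula: Area = (1/2) |Σ_i (x_i · y_{i+1} − x_{i+1} · y_i)| (indices mod n). Compute each cross term:
  (3)(3) − (2)(4) = 1
  (2)(5) − (3)(3) = 1
  (3)(5) − (2)(5) = 5
  (2)(-5) − (-4)(5) = 10
  (-4)(-4) − (0)(-5) = 16
  (0)(4) − (3)(-4) = 12
Sum = 45, so (signed) Area = 45/2 = 45/2, |Area| = 45/2.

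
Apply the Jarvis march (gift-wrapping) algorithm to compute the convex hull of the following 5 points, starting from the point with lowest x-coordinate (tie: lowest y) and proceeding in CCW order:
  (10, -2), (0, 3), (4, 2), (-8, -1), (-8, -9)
Hull (CCW) = [(-8, -9), (10, -2), (4, 2), (0, 3), (-8, -1)]

Jarvis march: at each step, from the current hull vertex p, select the next vertex q as the point such that every other point lies strictly to the left of (or on) the directed line p → q. (Equivalently: for every other point r, the cross product (q − p) × (r − p) ≥ 0.)
Starting point (lowest x, tie lowest y): (-8, -9). Wrap until returning to start. Resulting hull: (-8, -9), (10, -2), (4, 2), (0, 3), (-8, -1).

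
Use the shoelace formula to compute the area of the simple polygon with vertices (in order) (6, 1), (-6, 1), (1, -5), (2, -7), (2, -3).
Area = 36

Shoelace formula: Area = (1/2) |Σ_i (x_i · y_{i+1} − x_{i+1} · y_i)| (indices mod n). Compute each cross term:
  (6)(1) − (-6)(1) = 12
  (-6)(-5) − (1)(1) = 29
  (1)(-7) − (2)(-5) = 3
  (2)(-3) − (2)(-7) = 8
  (2)(1) − (6)(-3) = 20
Sum = 72, so (signed) Area = 72/2 = 36, |Area| = 36.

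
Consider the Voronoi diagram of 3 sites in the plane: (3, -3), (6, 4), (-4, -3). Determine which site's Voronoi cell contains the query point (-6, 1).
Nearest site = (-4, -3)

The Voronoi cell of site s contains exactly those query points closer to s than to any other site. Compute squared distances from q = (-6, 1) to each site:
  (-4 − -6)² + (-3 − 1)² = 20
  (3 − -6)² + (-3 − 1)² = 97
  (6 − -6)² + (4 − 1)² = 153
Minimum is attained by (-4, -3), so q lies in its Voronoi cell.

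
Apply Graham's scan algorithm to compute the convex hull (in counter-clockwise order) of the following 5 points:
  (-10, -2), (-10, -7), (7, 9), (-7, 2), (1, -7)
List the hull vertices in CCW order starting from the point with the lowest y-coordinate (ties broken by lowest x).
Hull (CCW) = [(-10, -7), (1, -7), (7, 9), (-7, 2), (-10, -2)]

Graham scan procedure:
  1. Find the pivot p₀ = point with lowest y (tie → lowest x): (-10, -7).
  2. Sort the remaining points by polar angle around p₀.
  3. Walk through sorted points, maintaining a stack; pop the top while the last three entries make a non-left turn (cross product ≤ 0).
  4. Final stack is the convex hull in CCW order: (-10, -7), (1, -7), (7, 9), (-7, 2), (-10, -2).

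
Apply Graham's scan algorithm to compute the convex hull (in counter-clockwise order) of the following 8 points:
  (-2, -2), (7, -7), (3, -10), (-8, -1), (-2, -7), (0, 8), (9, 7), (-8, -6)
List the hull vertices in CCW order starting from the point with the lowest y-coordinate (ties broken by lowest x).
Hull (CCW) = [(3, -10), (7, -7), (9, 7), (0, 8), (-8, -1), (-8, -6)]

Graham scan procedure:
  1. Find the pivot p₀ = point with lowest y (tie → lowest x): (3, -10).
  2. Sort the remaining points by polar angle around p₀.
  3. Walk through sorted points, maintaining a stack; pop the top while the last three entries make a non-left turn (cross product ≤ 0).
  4. Final stack is the convex hull in CCW order: (3, -10), (7, -7), (9, 7), (0, 8), (-8, -1), (-8, -6).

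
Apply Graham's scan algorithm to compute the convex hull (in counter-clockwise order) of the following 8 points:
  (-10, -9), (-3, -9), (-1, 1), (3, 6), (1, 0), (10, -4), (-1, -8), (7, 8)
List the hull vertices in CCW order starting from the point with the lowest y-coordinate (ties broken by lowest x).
Hull (CCW) = [(-10, -9), (-3, -9), (10, -4), (7, 8), (3, 6)]

Graham scan procedure:
  1. Find the pivot p₀ = point with lowest y (tie → lowest x): (-10, -9).
  2. Sort the remaining points by polar angle around p₀.
  3. Walk through sorted points, maintaining a stack; pop the top while the last three entries make a non-left turn (cross product ≤ 0).
  4. Final stack is the convex hull in CCW order: (-10, -9), (-3, -9), (10, -4), (7, 8), (3, 6).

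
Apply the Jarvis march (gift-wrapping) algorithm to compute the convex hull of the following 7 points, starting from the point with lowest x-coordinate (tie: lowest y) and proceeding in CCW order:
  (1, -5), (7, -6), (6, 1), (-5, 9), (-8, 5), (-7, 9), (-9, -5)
Hull (CCW) = [(-9, -5), (7, -6), (6, 1), (-5, 9), (-7, 9), (-8, 5)]

Jarvis march: at each step, from the current hull vertex p, select the next vertex q as the point such that every other point lies strictly to the left of (or on) the directed line p → q. (Equivalently: for every other point r, the cross product (q − p) × (r − p) ≥ 0.)
Starting point (lowest x, tie lowest y): (-9, -5). Wrap until returning to start. Resulting hull: (-9, -5), (7, -6), (6, 1), (-5, 9), (-7, 9), (-8, 5).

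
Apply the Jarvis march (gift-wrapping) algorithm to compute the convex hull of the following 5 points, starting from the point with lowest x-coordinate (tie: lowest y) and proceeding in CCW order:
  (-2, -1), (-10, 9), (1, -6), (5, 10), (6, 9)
Hull (CCW) = [(-10, 9), (1, -6), (6, 9), (5, 10)]

Jarvis march: at each step, from the current hull vertex p, select the next vertex q as the point such that every other point lies strictly to the left of (or on) the directed line p → q. (Equivalently: for every other point r, the cross product (q − p) × (r − p) ≥ 0.)
Starting point (lowest x, tie lowest y): (-10, 9). Wrap until returning to start. Resulting hull: (-10, 9), (1, -6), (6, 9), (5, 10).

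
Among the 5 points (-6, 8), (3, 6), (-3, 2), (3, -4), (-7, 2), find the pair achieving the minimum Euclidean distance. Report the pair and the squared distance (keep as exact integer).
Pair = ((-3, 2), (-7, 2)); squared distance = 16

Compute all C(5, 2) = 10 pairwise squared distances (x_i − x_j)² + (y_i − y_j)². The minimum is 16, attained by the pair ((-3, 2), (-7, 2)).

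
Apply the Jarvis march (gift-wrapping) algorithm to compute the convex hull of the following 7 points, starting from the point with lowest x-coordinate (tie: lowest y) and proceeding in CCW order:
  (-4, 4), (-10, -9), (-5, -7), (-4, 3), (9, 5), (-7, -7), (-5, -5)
Hull (CCW) = [(-10, -9), (-5, -7), (9, 5), (-4, 4)]

Jarvis march: at each step, from the current hull vertex p, select the next vertex q as the point such that every other point lies strictly to the left of (or on) the directed line p → q. (Equivalently: for every other point r, the cross product (q − p) × (r − p) ≥ 0.)
Starting point (lowest x, tie lowest y): (-10, -9). Wrap until returning to start. Resulting hull: (-10, -9), (-5, -7), (9, 5), (-4, 4).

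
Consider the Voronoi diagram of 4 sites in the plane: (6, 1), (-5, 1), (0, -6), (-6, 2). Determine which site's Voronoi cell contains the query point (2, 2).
Nearest site = (6, 1)

The Voronoi cell of site s contains exactly those query points closer to s than to any other site. Compute squared distances from q = (2, 2) to each site:
  (6 − 2)² + (1 − 2)² = 17
  (-5 − 2)² + (1 − 2)² = 50
  (-6 − 2)² + (2 − 2)² = 64
  (0 − 2)² + (-6 − 2)² = 68
Minimum is attained by (6, 1), so q lies in its Voronoi cell.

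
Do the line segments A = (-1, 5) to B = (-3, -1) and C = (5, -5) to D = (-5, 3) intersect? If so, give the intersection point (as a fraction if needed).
Yes; intersection at (-45/19, 17/19) (t = 13/19 on AB, s = 14/19 on CD)

Parametrize AB as A + t(B − A) = (-1 + -2 t, 5 + -6 t) and CD as C + s(D − C) = (5 + -10 s, -5 + 8 s). Solve the linear system for (t, s). Determinant = 76 ≠ 0, so a unique intersection of the containing lines exists. Solution: t = 13/19, s = 14/19 — both in [0, 1], so the segments cross. Intersection point: (-45/19, 17/19).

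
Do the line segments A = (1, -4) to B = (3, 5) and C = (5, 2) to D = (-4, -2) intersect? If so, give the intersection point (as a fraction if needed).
Yes; intersection at (149/73, 50/73) (t = 38/73 on AB, s = 24/73 on CD)

Parametrize AB as A + t(B − A) = (1 + 2 t, -4 + 9 t) and CD as C + s(D − C) = (5 + -9 s, 2 + -4 s). Solve the linear system for (t, s). Determinant = -73 ≠ 0, so a unique intersection of the containing lines exists. Solution: t = 38/73, s = 24/73 — both in [0, 1], so the segments cross. Intersection point: (149/73, 50/73).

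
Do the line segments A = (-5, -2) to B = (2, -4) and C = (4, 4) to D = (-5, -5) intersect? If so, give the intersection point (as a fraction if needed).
Yes; intersection at (-8/3, -8/3) (t = 1/3 on AB, s = 20/27 on CD)

Parametrize AB as A + t(B − A) = (-5 + 7 t, -2 + -2 t) and CD as C + s(D − C) = (4 + -9 s, 4 + -9 s). Solve the linear system for (t, s). Determinant = 81 ≠ 0, so a unique intersection of the containing lines exists. Solution: t = 1/3, s = 20/27 — both in [0, 1], so the segments cross. Intersection point: (-8/3, -8/3).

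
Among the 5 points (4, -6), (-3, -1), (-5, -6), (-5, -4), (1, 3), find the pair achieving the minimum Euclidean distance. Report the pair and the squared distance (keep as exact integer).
Pair = ((-5, -6), (-5, -4)); squared distance = 4

Compute all C(5, 2) = 10 pairwise squared distances (x_i − x_j)² + (y_i − y_j)². The minimum is 4, attained by the pair ((-5, -6), (-5, -4)).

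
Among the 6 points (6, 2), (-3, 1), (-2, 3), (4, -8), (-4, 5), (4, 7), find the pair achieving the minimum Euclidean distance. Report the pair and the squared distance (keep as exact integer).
Pair = ((-3, 1), (-2, 3)); squared distance = 5

Compute all C(6, 2) = 15 pairwise squared distances (x_i − x_j)² + (y_i − y_j)². The minimum is 5, attained by the pair ((-3, 1), (-2, 3)).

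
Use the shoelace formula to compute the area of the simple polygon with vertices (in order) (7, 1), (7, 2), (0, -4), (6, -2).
Area = 23/2

Shoelace formula: Area = (1/2) |Σ_i (x_i · y_{i+1} − x_{i+1} · y_i)| (indices mod n). Compute each cross term:
  (7)(2) − (7)(1) = 7
  (7)(-4) − (0)(2) = -28
  (0)(-2) − (6)(-4) = 24
  (6)(1) − (7)(-2) = 20
Sum = 23, so (signed) Area = 23/2 = 23/2, |Area| = 23/2.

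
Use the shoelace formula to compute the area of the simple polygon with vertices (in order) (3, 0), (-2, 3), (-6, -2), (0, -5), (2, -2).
Area = 77/2

Shoelace formula: Area = (1/2) |Σ_i (x_i · y_{i+1} − x_{i+1} · y_i)| (indices mod n). Compute each cross term:
  (3)(3) − (-2)(0) = 9
  (-2)(-2) − (-6)(3) = 22
  (-6)(-5) − (0)(-2) = 30
  (0)(-2) − (2)(-5) = 10
  (2)(0) − (3)(-2) = 6
Sum = 77, so (signed) Area = 77/2 = 77/2, |Area| = 77/2.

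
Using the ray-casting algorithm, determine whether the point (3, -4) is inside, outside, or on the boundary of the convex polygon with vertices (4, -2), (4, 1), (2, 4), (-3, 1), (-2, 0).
The point (3, -4) lies strictly outside the polygon

Cast a horizontal ray to the right from the query point and count how many polygon edges it crosses (each edge strictly once or zero times, handled with the usual half-open convention). 
Parity of crossings → even ⇒ outside.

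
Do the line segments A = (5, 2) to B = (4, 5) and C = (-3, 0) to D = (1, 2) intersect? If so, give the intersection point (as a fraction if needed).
No (intersection of containing lines falls outside at least one segment)

Parametrize and solve: t = 4/7, s = 13/7. At least one of these is outside [0, 1], so the segments do not intersect.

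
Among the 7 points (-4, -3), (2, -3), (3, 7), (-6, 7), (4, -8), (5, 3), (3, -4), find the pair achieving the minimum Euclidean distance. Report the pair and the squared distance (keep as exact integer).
Pair = ((2, -3), (3, -4)); squared distance = 2

Compute all C(7, 2) = 21 pairwise squared distances (x_i − x_j)² + (y_i − y_j)². The minimum is 2, attained by the pair ((2, -3), (3, -4)).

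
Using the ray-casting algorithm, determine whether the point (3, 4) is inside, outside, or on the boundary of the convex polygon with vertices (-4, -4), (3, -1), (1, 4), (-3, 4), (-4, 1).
The point (3, 4) lies strictly outside the polygon

Cast a horizontal ray to the right from the query point and count how many polygon edges it crosses (each edge strictly once or zero times, handled with the usual half-open convention). 
Parity of crossings → even ⇒ outside.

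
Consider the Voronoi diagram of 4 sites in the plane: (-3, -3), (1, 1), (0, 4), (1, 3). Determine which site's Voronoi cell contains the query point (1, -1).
Nearest site = (1, 1)

The Voronoi cell of site s contains exactly those query points closer to s than to any other site. Compute squared distances from q = (1, -1) to each site:
  (1 − 1)² + (1 − -1)² = 4
  (1 − 1)² + (3 − -1)² = 16
  (-3 − 1)² + (-3 − -1)² = 20
  (0 − 1)² + (4 − -1)² = 26
Minimum is attained by (1, 1), so q lies in its Voronoi cell.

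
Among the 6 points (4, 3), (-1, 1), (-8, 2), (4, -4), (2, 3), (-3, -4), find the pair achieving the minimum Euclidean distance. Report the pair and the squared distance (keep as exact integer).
Pair = ((4, 3), (2, 3)); squared distance = 4

Compute all C(6, 2) = 15 pairwise squared distances (x_i − x_j)² + (y_i − y_j)². The minimum is 4, attained by the pair ((4, 3), (2, 3)).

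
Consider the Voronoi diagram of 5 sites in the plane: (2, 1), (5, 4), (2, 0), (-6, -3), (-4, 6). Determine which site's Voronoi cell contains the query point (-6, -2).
Nearest site = (-6, -3)

The Voronoi cell of site s contains exactly those query points closer to s than to any other site. Compute squared distances from q = (-6, -2) to each site:
  (-6 − -6)² + (-3 − -2)² = 1
  (-4 − -6)² + (6 − -2)² = 68
  (2 − -6)² + (0 − -2)² = 68
  (2 − -6)² + (1 − -2)² = 73
  (5 − -6)² + (4 − -2)² = 157
Minimum is attained by (-6, -3), so q lies in its Voronoi cell.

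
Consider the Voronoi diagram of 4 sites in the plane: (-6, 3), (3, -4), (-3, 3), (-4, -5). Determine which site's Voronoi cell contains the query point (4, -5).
Nearest site = (3, -4)

The Voronoi cell of site s contains exactly those query points closer to s than to any other site. Compute squared distances from q = (4, -5) to each site:
  (3 − 4)² + (-4 − -5)² = 2
  (-4 − 4)² + (-5 − -5)² = 64
  (-3 − 4)² + (3 − -5)² = 113
  (-6 − 4)² + (3 − -5)² = 164
Minimum is attained by (3, -4), so q lies in its Voronoi cell.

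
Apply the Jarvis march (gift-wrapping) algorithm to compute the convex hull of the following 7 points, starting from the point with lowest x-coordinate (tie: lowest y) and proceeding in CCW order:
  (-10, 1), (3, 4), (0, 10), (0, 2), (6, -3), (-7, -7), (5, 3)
Hull (CCW) = [(-10, 1), (-7, -7), (6, -3), (5, 3), (0, 10)]

Jarvis march: at each step, from the current hull vertex p, select the next vertex q as the point such that every other point lies strictly to the left of (or on) the directed line p → q. (Equivalently: for every other point r, the cross product (q − p) × (r − p) ≥ 0.)
Starting point (lowest x, tie lowest y): (-10, 1). Wrap until returning to start. Resulting hull: (-10, 1), (-7, -7), (6, -3), (5, 3), (0, 10).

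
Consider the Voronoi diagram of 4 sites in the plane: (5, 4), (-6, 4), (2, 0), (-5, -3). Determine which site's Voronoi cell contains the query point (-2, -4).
Nearest site = (-5, -3)

The Voronoi cell of site s contains exactly those query points closer to s than to any other site. Compute squared distances from q = (-2, -4) to each site:
  (-5 − -2)² + (-3 − -4)² = 10
  (2 − -2)² + (0 − -4)² = 32
  (-6 − -2)² + (4 − -4)² = 80
  (5 − -2)² + (4 − -4)² = 113
Minimum is attained by (-5, -3), so q lies in its Voronoi cell.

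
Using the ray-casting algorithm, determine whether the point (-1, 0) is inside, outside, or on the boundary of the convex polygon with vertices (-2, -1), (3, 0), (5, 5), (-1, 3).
The point (-1, 0) lies strictly inside the polygon

Cast a horizontal ray to the right from the query point and count how many polygon edges it crosses (each edge strictly once or zero times, handled with the usual half-open convention). 
Parity of crossings → odd ⇒ inside.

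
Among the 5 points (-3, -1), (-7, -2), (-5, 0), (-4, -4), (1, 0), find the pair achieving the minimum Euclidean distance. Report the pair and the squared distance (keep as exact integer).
Pair = ((-3, -1), (-5, 0)); squared distance = 5

Compute all C(5, 2) = 10 pairwise squared distances (x_i − x_j)² + (y_i − y_j)². The minimum is 5, attained by the pair ((-3, -1), (-5, 0)).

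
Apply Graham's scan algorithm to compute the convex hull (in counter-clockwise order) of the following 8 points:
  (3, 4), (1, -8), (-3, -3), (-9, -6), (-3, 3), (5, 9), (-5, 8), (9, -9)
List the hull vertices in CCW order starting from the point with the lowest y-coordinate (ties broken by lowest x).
Hull (CCW) = [(9, -9), (5, 9), (-5, 8), (-9, -6), (1, -8)]

Graham scan procedure:
  1. Find the pivot p₀ = point with lowest y (tie → lowest x): (9, -9).
  2. Sort the remaining points by polar angle around p₀.
  3. Walk through sorted points, maintaining a stack; pop the top while the last three entries make a non-left turn (cross product ≤ 0).
  4. Final stack is the convex hull in CCW order: (9, -9), (5, 9), (-5, 8), (-9, -6), (1, -8).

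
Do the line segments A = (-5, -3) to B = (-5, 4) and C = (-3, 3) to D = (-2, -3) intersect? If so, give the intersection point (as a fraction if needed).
No (intersection of containing lines falls outside at least one segment)

Parametrize and solve: t = 18/7, s = -2. At least one of these is outside [0, 1], so the segments do not intersect.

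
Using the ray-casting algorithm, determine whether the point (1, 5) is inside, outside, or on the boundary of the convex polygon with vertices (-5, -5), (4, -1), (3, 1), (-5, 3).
The point (1, 5) lies strictly outside the polygon

Cast a horizontal ray to the right from the query point and count how many polygon edges it crosses (each edge strictly once or zero times, handled with the usual half-open convention). 
Parity of crossings → even ⇒ outside.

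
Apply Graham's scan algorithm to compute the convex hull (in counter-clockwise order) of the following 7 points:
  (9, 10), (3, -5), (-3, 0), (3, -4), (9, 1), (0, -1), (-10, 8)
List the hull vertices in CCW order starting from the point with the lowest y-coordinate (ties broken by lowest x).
Hull (CCW) = [(3, -5), (9, 1), (9, 10), (-10, 8), (-3, 0)]

Graham scan procedure:
  1. Find the pivot p₀ = point with lowest y (tie → lowest x): (3, -5).
  2. Sort the remaining points by polar angle around p₀.
  3. Walk through sorted points, maintaining a stack; pop the top while the last three entries make a non-left turn (cross product ≤ 0).
  4. Final stack is the convex hull in CCW order: (3, -5), (9, 1), (9, 10), (-10, 8), (-3, 0).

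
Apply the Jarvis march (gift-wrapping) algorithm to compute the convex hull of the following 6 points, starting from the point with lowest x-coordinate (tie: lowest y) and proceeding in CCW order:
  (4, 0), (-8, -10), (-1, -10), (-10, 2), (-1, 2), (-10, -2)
Hull (CCW) = [(-10, -2), (-8, -10), (-1, -10), (4, 0), (-1, 2), (-10, 2)]

Jarvis march: at each step, from the current hull vertex p, select the next vertex q as the point such that every other point lies strictly to the left of (or on) the directed line p → q. (Equivalently: for every other point r, the cross product (q − p) × (r − p) ≥ 0.)
Starting point (lowest x, tie lowest y): (-10, -2). Wrap until returning to start. Resulting hull: (-10, -2), (-8, -10), (-1, -10), (4, 0), (-1, 2), (-10, 2).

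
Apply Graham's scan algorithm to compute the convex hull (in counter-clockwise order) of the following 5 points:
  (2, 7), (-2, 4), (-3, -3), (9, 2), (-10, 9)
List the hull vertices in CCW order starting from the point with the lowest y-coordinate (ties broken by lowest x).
Hull (CCW) = [(-3, -3), (9, 2), (2, 7), (-10, 9)]

Graham scan procedure:
  1. Find the pivot p₀ = point with lowest y (tie → lowest x): (-3, -3).
  2. Sort the remaining points by polar angle around p₀.
  3. Walk through sorted points, maintaining a stack; pop the top while the last three entries make a non-left turn (cross product ≤ 0).
  4. Final stack is the convex hull in CCW order: (-3, -3), (9, 2), (2, 7), (-10, 9).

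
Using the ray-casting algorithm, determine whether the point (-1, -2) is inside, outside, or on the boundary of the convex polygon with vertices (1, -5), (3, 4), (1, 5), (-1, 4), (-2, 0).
The point (-1, -2) lies strictly outside the polygon

Cast a horizontal ray to the right from the query point and count how many polygon edges it crosses (each edge strictly once or zero times, handled with the usual half-open convention). 
Parity of crossings → even ⇒ outside.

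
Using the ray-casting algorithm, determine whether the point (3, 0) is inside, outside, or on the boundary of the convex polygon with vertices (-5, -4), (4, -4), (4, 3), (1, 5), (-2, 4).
The point (3, 0) lies strictly inside the polygon

Cast a horizontal ray to the right from the query point and count how many polygon edges it crosses (each edge strictly once or zero times, handled with the usual half-open convention). 
Parity of crossings → odd ⇒ inside.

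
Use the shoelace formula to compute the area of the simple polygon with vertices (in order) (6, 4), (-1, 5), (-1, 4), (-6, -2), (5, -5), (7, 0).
Area = 82

Shoelace formula: Area = (1/2) |Σ_i (x_i · y_{i+1} − x_{i+1} · y_i)| (indices mod n). Compute each cross term:
  (6)(5) − (-1)(4) = 34
  (-1)(4) − (-1)(5) = 1
  (-1)(-2) − (-6)(4) = 26
  (-6)(-5) − (5)(-2) = 40
  (5)(0) − (7)(-5) = 35
  (7)(4) − (6)(0) = 28
Sum = 164, so (signed) Area = 164/2 = 82, |Area| = 82.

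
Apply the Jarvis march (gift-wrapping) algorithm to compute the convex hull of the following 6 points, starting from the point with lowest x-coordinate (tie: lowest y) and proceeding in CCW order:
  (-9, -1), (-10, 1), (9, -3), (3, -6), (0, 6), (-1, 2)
Hull (CCW) = [(-10, 1), (-9, -1), (3, -6), (9, -3), (0, 6)]

Jarvis march: at each step, from the current hull vertex p, select the next vertex q as the point such that every other point lies strictly to the left of (or on) the directed line p → q. (Equivalently: for every other point r, the cross product (q − p) × (r − p) ≥ 0.)
Starting point (lowest x, tie lowest y): (-10, 1). Wrap until returning to start. Resulting hull: (-10, 1), (-9, -1), (3, -6), (9, -3), (0, 6).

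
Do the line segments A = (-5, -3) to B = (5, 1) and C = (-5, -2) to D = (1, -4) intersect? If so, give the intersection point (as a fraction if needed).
Yes; intersection at (-40/11, -27/11) (t = 3/22 on AB, s = 5/22 on CD)

Parametrize AB as A + t(B − A) = (-5 + 10 t, -3 + 4 t) and CD as C + s(D − C) = (-5 + 6 s, -2 + -2 s). Solve the linear system for (t, s). Determinant = 44 ≠ 0, so a unique intersection of the containing lines exists. Solution: t = 3/22, s = 5/22 — both in [0, 1], so the segments cross. Intersection point: (-40/11, -27/11).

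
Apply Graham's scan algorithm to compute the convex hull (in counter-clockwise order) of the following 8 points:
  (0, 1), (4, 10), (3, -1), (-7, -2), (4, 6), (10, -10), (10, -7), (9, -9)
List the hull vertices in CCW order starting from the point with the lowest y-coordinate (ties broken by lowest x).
Hull (CCW) = [(10, -10), (10, -7), (4, 10), (-7, -2)]

Graham scan procedure:
  1. Find the pivot p₀ = point with lowest y (tie → lowest x): (10, -10).
  2. Sort the remaining points by polar angle around p₀.
  3. Walk through sorted points, maintaining a stack; pop the top while the last three entries make a non-left turn (cross product ≤ 0).
  4. Final stack is the convex hull in CCW order: (10, -10), (10, -7), (4, 10), (-7, -2).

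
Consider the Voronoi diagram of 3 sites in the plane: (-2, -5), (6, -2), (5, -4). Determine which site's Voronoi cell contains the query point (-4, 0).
Nearest site = (-2, -5)

The Voronoi cell of site s contains exactly those query points closer to s than to any other site. Compute squared distances from q = (-4, 0) to each site:
  (-2 − -4)² + (-5 − 0)² = 29
  (5 − -4)² + (-4 − 0)² = 97
  (6 − -4)² + (-2 − 0)² = 104
Minimum is attained by (-2, -5), so q lies in its Voronoi cell.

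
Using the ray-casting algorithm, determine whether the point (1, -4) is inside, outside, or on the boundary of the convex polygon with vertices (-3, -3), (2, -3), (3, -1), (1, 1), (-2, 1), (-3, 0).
The point (1, -4) lies strictly outside the polygon

Cast a horizontal ray to the right from the query point and count how many polygon edges it crosses (each edge strictly once or zero times, handled with the usual half-open convention). 
Parity of crossings → even ⇒ outside.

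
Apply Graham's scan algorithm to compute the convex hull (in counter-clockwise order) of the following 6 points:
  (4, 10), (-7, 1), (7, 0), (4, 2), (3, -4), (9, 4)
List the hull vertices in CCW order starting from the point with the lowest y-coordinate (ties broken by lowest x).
Hull (CCW) = [(3, -4), (7, 0), (9, 4), (4, 10), (-7, 1)]

Graham scan procedure:
  1. Find the pivot p₀ = point with lowest y (tie → lowest x): (3, -4).
  2. Sort the remaining points by polar angle around p₀.
  3. Walk through sorted points, maintaining a stack; pop the top while the last three entries make a non-left turn (cross product ≤ 0).
  4. Final stack is the convex hull in CCW order: (3, -4), (7, 0), (9, 4), (4, 10), (-7, 1).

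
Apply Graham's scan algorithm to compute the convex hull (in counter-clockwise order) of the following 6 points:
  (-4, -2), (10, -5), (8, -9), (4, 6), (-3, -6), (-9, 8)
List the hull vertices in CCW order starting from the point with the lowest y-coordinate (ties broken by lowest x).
Hull (CCW) = [(8, -9), (10, -5), (4, 6), (-9, 8), (-3, -6)]

Graham scan procedure:
  1. Find the pivot p₀ = point with lowest y (tie → lowest x): (8, -9).
  2. Sort the remaining points by polar angle around p₀.
  3. Walk through sorted points, maintaining a stack; pop the top while the last three entries make a non-left turn (cross product ≤ 0).
  4. Final stack is the convex hull in CCW order: (8, -9), (10, -5), (4, 6), (-9, 8), (-3, -6).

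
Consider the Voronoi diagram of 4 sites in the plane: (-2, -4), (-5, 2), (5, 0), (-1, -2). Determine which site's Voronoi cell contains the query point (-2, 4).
Nearest site = (-5, 2)

The Voronoi cell of site s contains exactly those query points closer to s than to any other site. Compute squared distances from q = (-2, 4) to each site:
  (-5 − -2)² + (2 − 4)² = 13
  (-1 − -2)² + (-2 − 4)² = 37
  (-2 − -2)² + (-4 − 4)² = 64
  (5 − -2)² + (0 − 4)² = 65
Minimum is attained by (-5, 2), so q lies in its Voronoi cell.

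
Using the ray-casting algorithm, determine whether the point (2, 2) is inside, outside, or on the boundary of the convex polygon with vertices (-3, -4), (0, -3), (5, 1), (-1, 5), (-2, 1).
The point (2, 2) lies strictly inside the polygon

Cast a horizontal ray to the right from the query point and count how many polygon edges it crosses (each edge strictly once or zero times, handled with the usual half-open convention). 
Parity of crossings → odd ⇒ inside.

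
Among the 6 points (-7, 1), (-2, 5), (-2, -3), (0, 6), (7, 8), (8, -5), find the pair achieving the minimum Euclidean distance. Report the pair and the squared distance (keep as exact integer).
Pair = ((-2, 5), (0, 6)); squared distance = 5

Compute all C(6, 2) = 15 pairwise squared distances (x_i − x_j)² + (y_i − y_j)². The minimum is 5, attained by the pair ((-2, 5), (0, 6)).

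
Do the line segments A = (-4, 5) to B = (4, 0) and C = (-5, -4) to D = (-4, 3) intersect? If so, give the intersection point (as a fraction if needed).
No (intersection of containing lines falls outside at least one segment)

Parametrize and solve: t = 2/61, s = 77/61. At least one of these is outside [0, 1], so the segments do not intersect.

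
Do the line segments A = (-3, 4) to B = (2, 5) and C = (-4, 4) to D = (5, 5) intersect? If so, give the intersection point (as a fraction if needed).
Yes; intersection at (-7/4, 17/4) (t = 1/4 on AB, s = 1/4 on CD)

Parametrize AB as A + t(B − A) = (-3 + 5 t, 4 + 1 t) and CD as C + s(D − C) = (-4 + 9 s, 4 + 1 s). Solve the linear system for (t, s). Determinant = 4 ≠ 0, so a unique intersection of the containing lines exists. Solution: t = 1/4, s = 1/4 — both in [0, 1], so the segments cross. Intersection point: (-7/4, 17/4).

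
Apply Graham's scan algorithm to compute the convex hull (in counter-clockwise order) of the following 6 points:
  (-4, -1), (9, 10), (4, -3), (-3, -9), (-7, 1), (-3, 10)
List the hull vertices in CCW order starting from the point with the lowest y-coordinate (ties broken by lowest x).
Hull (CCW) = [(-3, -9), (4, -3), (9, 10), (-3, 10), (-7, 1)]

Graham scan procedure:
  1. Find the pivot p₀ = point with lowest y (tie → lowest x): (-3, -9).
  2. Sort the remaining points by polar angle around p₀.
  3. Walk through sorted points, maintaining a stack; pop the top while the last three entries make a non-left turn (cross product ≤ 0).
  4. Final stack is the convex hull in CCW order: (-3, -9), (4, -3), (9, 10), (-3, 10), (-7, 1).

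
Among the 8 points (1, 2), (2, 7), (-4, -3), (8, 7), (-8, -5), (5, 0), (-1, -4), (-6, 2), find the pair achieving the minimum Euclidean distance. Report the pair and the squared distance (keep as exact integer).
Pair = ((-4, -3), (-1, -4)); squared distance = 10

Compute all C(8, 2) = 28 pairwise squared distances (x_i − x_j)² + (y_i − y_j)². The minimum is 10, attained by the pair ((-4, -3), (-1, -4)).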